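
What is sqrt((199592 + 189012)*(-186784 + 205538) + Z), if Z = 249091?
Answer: 11*sqrt(60232467) ≈ 85371.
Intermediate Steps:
sqrt((199592 + 189012)*(-186784 + 205538) + Z) = sqrt((199592 + 189012)*(-186784 + 205538) + 249091) = sqrt(388604*18754 + 249091) = sqrt(7287879416 + 249091) = sqrt(7288128507) = 11*sqrt(60232467)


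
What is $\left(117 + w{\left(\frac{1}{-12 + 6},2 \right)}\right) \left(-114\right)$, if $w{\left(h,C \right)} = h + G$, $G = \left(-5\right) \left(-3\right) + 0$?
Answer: $-15029$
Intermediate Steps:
$G = 15$ ($G = 15 + 0 = 15$)
$w{\left(h,C \right)} = 15 + h$ ($w{\left(h,C \right)} = h + 15 = 15 + h$)
$\left(117 + w{\left(\frac{1}{-12 + 6},2 \right)}\right) \left(-114\right) = \left(117 + \left(15 + \frac{1}{-12 + 6}\right)\right) \left(-114\right) = \left(117 + \left(15 + \frac{1}{-6}\right)\right) \left(-114\right) = \left(117 + \left(15 - \frac{1}{6}\right)\right) \left(-114\right) = \left(117 + \frac{89}{6}\right) \left(-114\right) = \frac{791}{6} \left(-114\right) = -15029$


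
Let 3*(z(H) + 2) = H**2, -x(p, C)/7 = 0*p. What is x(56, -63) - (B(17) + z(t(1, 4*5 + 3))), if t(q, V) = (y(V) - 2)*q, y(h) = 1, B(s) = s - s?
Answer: 5/3 ≈ 1.6667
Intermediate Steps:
x(p, C) = 0 (x(p, C) = -0*p = -7*0 = 0)
B(s) = 0
t(q, V) = -q (t(q, V) = (1 - 2)*q = -q)
z(H) = -2 + H**2/3
x(56, -63) - (B(17) + z(t(1, 4*5 + 3))) = 0 - (0 + (-2 + (-1*1)**2/3)) = 0 - (0 + (-2 + (1/3)*(-1)**2)) = 0 - (0 + (-2 + (1/3)*1)) = 0 - (0 + (-2 + 1/3)) = 0 - (0 - 5/3) = 0 - 1*(-5/3) = 0 + 5/3 = 5/3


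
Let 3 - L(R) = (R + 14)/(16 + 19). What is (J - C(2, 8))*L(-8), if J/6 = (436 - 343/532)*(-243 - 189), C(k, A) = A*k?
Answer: -424525464/133 ≈ -3.1919e+6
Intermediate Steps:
L(R) = 13/5 - R/35 (L(R) = 3 - (R + 14)/(16 + 19) = 3 - (14 + R)/35 = 3 - (⅖ + R/35) = 3 + (-⅖ - R/35) = 13/5 - R/35)
J = -21440376/19 (J = 6*((436 - 343/532)*(-243 - 189)) = 6*((436 - 343*1/532)*(-432)) = 6*((436 - 49/76)*(-432)) = 6*((33087/76)*(-432)) = 6*(-3573396/19) = -21440376/19 ≈ -1.1284e+6)
(J - C(2, 8))*L(-8) = (-21440376/19 - 8*2)*(13/5 - 1/35*(-8)) = (-21440376/19 - 1*16)*(13/5 + 8/35) = (-21440376/19 - 16)*(99/35) = -21440680/19*99/35 = -424525464/133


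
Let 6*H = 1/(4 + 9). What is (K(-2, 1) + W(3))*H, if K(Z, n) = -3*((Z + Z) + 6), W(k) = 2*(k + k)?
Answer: 1/13 ≈ 0.076923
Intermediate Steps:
W(k) = 4*k (W(k) = 2*(2*k) = 4*k)
K(Z, n) = -18 - 6*Z (K(Z, n) = -3*(2*Z + 6) = -3*(6 + 2*Z) = -18 - 6*Z)
H = 1/78 (H = 1/(6*(4 + 9)) = (1/6)/13 = (1/6)*(1/13) = 1/78 ≈ 0.012821)
(K(-2, 1) + W(3))*H = ((-18 - 6*(-2)) + 4*3)*(1/78) = ((-18 + 12) + 12)*(1/78) = (-6 + 12)*(1/78) = 6*(1/78) = 1/13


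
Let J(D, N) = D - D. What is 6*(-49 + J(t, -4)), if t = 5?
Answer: -294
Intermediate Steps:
J(D, N) = 0
6*(-49 + J(t, -4)) = 6*(-49 + 0) = 6*(-49) = -294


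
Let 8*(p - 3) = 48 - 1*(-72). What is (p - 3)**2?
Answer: 225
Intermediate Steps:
p = 18 (p = 3 + (48 - 1*(-72))/8 = 3 + (48 + 72)/8 = 3 + (1/8)*120 = 3 + 15 = 18)
(p - 3)**2 = (18 - 3)**2 = 15**2 = 225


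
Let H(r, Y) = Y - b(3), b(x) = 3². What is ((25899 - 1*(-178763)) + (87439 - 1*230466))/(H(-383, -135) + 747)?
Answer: 20545/201 ≈ 102.21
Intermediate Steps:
b(x) = 9
H(r, Y) = -9 + Y (H(r, Y) = Y - 1*9 = Y - 9 = -9 + Y)
((25899 - 1*(-178763)) + (87439 - 1*230466))/(H(-383, -135) + 747) = ((25899 - 1*(-178763)) + (87439 - 1*230466))/((-9 - 135) + 747) = ((25899 + 178763) + (87439 - 230466))/(-144 + 747) = (204662 - 143027)/603 = 61635*(1/603) = 20545/201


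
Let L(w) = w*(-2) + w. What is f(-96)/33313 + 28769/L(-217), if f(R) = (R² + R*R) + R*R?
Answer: 137768759/1032703 ≈ 133.41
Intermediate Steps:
f(R) = 3*R² (f(R) = (R² + R²) + R² = 2*R² + R² = 3*R²)
L(w) = -w (L(w) = -2*w + w = -w)
f(-96)/33313 + 28769/L(-217) = (3*(-96)²)/33313 + 28769/((-1*(-217))) = (3*9216)*(1/33313) + 28769/217 = 27648*(1/33313) + 28769*(1/217) = 27648/33313 + 28769/217 = 137768759/1032703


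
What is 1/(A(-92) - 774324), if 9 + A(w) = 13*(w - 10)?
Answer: -1/775659 ≈ -1.2892e-6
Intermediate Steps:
A(w) = -139 + 13*w (A(w) = -9 + 13*(w - 10) = -9 + 13*(-10 + w) = -9 + (-130 + 13*w) = -139 + 13*w)
1/(A(-92) - 774324) = 1/((-139 + 13*(-92)) - 774324) = 1/((-139 - 1196) - 774324) = 1/(-1335 - 774324) = 1/(-775659) = -1/775659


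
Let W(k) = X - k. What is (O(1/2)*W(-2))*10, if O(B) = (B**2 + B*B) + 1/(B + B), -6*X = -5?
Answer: 85/2 ≈ 42.500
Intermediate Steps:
X = 5/6 (X = -1/6*(-5) = 5/6 ≈ 0.83333)
W(k) = 5/6 - k
O(B) = 1/(2*B) + 2*B**2 (O(B) = (B**2 + B**2) + 1/(2*B) = 2*B**2 + 1/(2*B) = 1/(2*B) + 2*B**2)
(O(1/2)*W(-2))*10 = (((1 + 4*(1/2)**3)/(2*(1/2)))*(5/6 - 1*(-2)))*10 = (((1 + 4*(1/2)**3)/(2*(1/2)))*(5/6 + 2))*10 = (((1/2)*2*(1 + 4*(1/8)))*(17/6))*10 = (((1/2)*2*(1 + 1/2))*(17/6))*10 = (((1/2)*2*(3/2))*(17/6))*10 = ((3/2)*(17/6))*10 = (17/4)*10 = 85/2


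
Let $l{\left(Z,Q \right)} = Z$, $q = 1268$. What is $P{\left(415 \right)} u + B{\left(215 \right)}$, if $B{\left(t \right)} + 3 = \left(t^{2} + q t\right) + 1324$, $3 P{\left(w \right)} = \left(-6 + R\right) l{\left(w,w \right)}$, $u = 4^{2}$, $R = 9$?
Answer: $326806$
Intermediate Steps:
$u = 16$
$P{\left(w \right)} = w$ ($P{\left(w \right)} = \frac{\left(-6 + 9\right) w}{3} = \frac{3 w}{3} = w$)
$B{\left(t \right)} = 1321 + t^{2} + 1268 t$ ($B{\left(t \right)} = -3 + \left(\left(t^{2} + 1268 t\right) + 1324\right) = -3 + \left(1324 + t^{2} + 1268 t\right) = 1321 + t^{2} + 1268 t$)
$P{\left(415 \right)} u + B{\left(215 \right)} = 415 \cdot 16 + \left(1321 + 215^{2} + 1268 \cdot 215\right) = 6640 + \left(1321 + 46225 + 272620\right) = 6640 + 320166 = 326806$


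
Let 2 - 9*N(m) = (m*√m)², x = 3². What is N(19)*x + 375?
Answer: -6482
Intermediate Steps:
x = 9
N(m) = 2/9 - m³/9
N(19)*x + 375 = (2/9 - ⅑*19³)*9 + 375 = (2/9 - ⅑*6859)*9 + 375 = (2/9 - 6859/9)*9 + 375 = -6857/9*9 + 375 = -6857 + 375 = -6482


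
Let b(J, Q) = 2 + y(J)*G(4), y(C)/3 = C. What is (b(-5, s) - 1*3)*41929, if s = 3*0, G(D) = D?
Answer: -2557669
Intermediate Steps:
s = 0
y(C) = 3*C
b(J, Q) = 2 + 12*J (b(J, Q) = 2 + (3*J)*4 = 2 + 12*J)
(b(-5, s) - 1*3)*41929 = ((2 + 12*(-5)) - 1*3)*41929 = ((2 - 60) - 3)*41929 = (-58 - 3)*41929 = -61*41929 = -2557669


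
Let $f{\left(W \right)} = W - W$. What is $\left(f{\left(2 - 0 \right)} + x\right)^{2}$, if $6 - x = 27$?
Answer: $441$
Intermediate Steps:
$f{\left(W \right)} = 0$
$x = -21$ ($x = 6 - 27 = -21$)
$\left(f{\left(2 - 0 \right)} + x\right)^{2} = \left(0 - 21\right)^{2} = \left(-21\right)^{2} = 441$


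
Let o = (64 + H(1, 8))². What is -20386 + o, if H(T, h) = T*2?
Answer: -16030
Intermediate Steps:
H(T, h) = 2*T
o = 4356 (o = (64 + 2*1)² = (64 + 2)² = 66² = 4356)
-20386 + o = -20386 + 4356 = -16030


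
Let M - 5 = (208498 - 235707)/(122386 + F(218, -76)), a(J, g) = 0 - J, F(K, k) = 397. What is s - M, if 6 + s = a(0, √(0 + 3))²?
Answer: -1323404/122783 ≈ -10.778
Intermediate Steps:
a(J, g) = -J
M = 586706/122783 (M = 5 + (208498 - 235707)/(122386 + 397) = 5 - 27209/122783 = 586706/122783 ≈ 4.7784)
s = -6 (s = -6 + (-1*0)² = -6 + 0² = -6 + 0 = -6)
s - M = -6 - 1*586706/122783 = -6 - 586706/122783 = -1323404/122783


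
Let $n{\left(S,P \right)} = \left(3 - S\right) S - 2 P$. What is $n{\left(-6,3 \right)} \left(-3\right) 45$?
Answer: $8100$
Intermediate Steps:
$n{\left(S,P \right)} = - 2 P + S \left(3 - S\right)$ ($n{\left(S,P \right)} = S \left(3 - S\right) - 2 P = - 2 P + S \left(3 - S\right)$)
$n{\left(-6,3 \right)} \left(-3\right) 45 = \left(- \left(-6\right)^{2} - 6 + 3 \left(-6\right)\right) \left(-3\right) 45 = \left(\left(-1\right) 36 - 6 - 18\right) \left(-3\right) 45 = \left(-36 - 6 - 18\right) \left(-3\right) 45 = \left(-60\right) \left(-3\right) 45 = 180 \cdot 45 = 8100$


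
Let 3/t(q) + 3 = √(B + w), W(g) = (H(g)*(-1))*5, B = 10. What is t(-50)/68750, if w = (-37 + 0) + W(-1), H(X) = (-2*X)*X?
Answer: -9/1787500 - 3*I*√17/1787500 ≈ -5.035e-6 - 6.9199e-6*I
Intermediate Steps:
H(X) = -2*X²
W(g) = 10*g² (W(g) = (-2*g²*(-1))*5 = (2*g²)*5 = 10*g²)
w = -27 (w = (-37 + 0) + 10*(-1)² = -37 + 10*1 = -37 + 10 = -27)
t(q) = 3/(-3 + I*√17) (t(q) = 3/(-3 + √(10 - 27)) = 3/(-3 + √(-17)) = 3/(-3 + I*√17))
t(-50)/68750 = (-9/26 - 3*I*√17/26)/68750 = (-9/26 - 3*I*√17/26)*(1/68750) = -9/1787500 - 3*I*√17/1787500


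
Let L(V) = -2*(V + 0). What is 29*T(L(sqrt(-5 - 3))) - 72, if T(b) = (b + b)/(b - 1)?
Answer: 8*(-7*sqrt(2) + 9*I)/(-I + 4*sqrt(2)) ≈ -15.758 + 9.9424*I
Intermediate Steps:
L(V) = -2*V
T(b) = 2*b/(-1 + b) (T(b) = (2*b)/(-1 + b) = 2*b/(-1 + b))
29*T(L(sqrt(-5 - 3))) - 72 = 29*(2*(-2*sqrt(-5 - 3))/(-1 - 2*sqrt(-5 - 3))) - 72 = 29*(2*(-4*I*sqrt(2))/(-1 - 4*I*sqrt(2))) - 72 = 29*(-8*I*sqrt(2)/(-1 - 4*I*sqrt(2))) - 72 = -232*I*sqrt(2)/(-1 - 4*I*sqrt(2)) - 72 = -72 - 232*I*sqrt(2)/(-1 - 4*I*sqrt(2))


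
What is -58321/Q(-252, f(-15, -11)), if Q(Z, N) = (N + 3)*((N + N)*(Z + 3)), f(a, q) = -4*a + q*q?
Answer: 58321/16585392 ≈ 0.0035164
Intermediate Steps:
f(a, q) = q**2 - 4*a (f(a, q) = -4*a + q**2 = q**2 - 4*a)
Q(Z, N) = 2*N*(3 + N)*(3 + Z) (Q(Z, N) = (3 + N)*((2*N)*(3 + Z)) = (3 + N)*(2*N*(3 + Z)) = 2*N*(3 + N)*(3 + Z))
-58321/Q(-252, f(-15, -11)) = -58321*1/(2*((-11)**2 - 4*(-15))*(9 + 3*((-11)**2 - 4*(-15)) + 3*(-252) + ((-11)**2 - 4*(-15))*(-252))) = -58321*1/(2*(121 + 60)*(9 + 3*(121 + 60) - 756 + (121 + 60)*(-252))) = -58321*1/(362*(9 + 3*181 - 756 + 181*(-252))) = -58321*1/(362*(9 + 543 - 756 - 45612)) = -58321/(2*181*(-45816)) = -58321/(-16585392) = -58321*(-1/16585392) = 58321/16585392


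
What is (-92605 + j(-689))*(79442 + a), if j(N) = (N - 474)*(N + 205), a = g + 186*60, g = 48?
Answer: 42631516550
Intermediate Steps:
a = 11208 (a = 48 + 186*60 = 48 + 11160 = 11208)
j(N) = (-474 + N)*(205 + N)
(-92605 + j(-689))*(79442 + a) = (-92605 + (-97170 + (-689)² - 269*(-689)))*(79442 + 11208) = (-92605 + (-97170 + 474721 + 185341))*90650 = (-92605 + 562892)*90650 = 470287*90650 = 42631516550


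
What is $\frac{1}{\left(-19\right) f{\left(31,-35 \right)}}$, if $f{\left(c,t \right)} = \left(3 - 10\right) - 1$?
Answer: $\frac{1}{152} \approx 0.0065789$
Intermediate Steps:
$f{\left(c,t \right)} = -8$ ($f{\left(c,t \right)} = \left(3 - 10\right) - 1 = -7 - 1 = -8$)
$\frac{1}{\left(-19\right) f{\left(31,-35 \right)}} = \frac{1}{\left(-19\right) \left(-8\right)} = \frac{1}{152}$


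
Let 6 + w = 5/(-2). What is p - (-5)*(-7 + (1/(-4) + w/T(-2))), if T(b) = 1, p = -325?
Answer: -1615/4 ≈ -403.75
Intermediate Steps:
w = -17/2 (w = -6 + 5/(-2) = -6 + 5*(-1/2) = -6 - 5/2 = -17/2 ≈ -8.5000)
p - (-5)*(-7 + (1/(-4) + w/T(-2))) = -325 - (-5)*(-7 + (1/(-4) - 17/2/1)) = -325 - (-5)*(-7 + (1*(-1/4) - 17/2*1)) = -325 - (-5)*(-7 + (-1/4 - 17/2)) = -325 - (-5)*(-7 - 35/4) = -325 - (-5)*(-63)/4 = -325 - 1*315/4 = -325 - 315/4 = -1615/4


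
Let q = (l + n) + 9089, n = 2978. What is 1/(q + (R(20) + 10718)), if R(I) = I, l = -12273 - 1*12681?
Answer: -1/2149 ≈ -0.00046533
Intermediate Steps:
l = -24954 (l = -12273 - 12681 = -24954)
q = -12887 (q = (-24954 + 2978) + 9089 = -21976 + 9089 = -12887)
1/(q + (R(20) + 10718)) = 1/(-12887 + (20 + 10718)) = 1/(-12887 + 10738) = 1/(-2149) = -1/2149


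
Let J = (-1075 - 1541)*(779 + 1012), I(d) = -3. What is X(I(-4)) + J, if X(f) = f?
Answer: -4685259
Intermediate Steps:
J = -4685256 (J = -2616*1791 = -4685256)
X(I(-4)) + J = -3 - 4685256 = -4685259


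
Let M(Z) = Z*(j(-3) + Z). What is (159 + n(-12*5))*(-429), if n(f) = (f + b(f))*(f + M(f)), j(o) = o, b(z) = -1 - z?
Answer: 1527669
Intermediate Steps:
M(Z) = Z*(-3 + Z)
n(f) = -f - f*(-3 + f) (n(f) = (f + (-1 - f))*(f + f*(-3 + f)) = -(f + f*(-3 + f)) = -f - f*(-3 + f))
(159 + n(-12*5))*(-429) = (159 + (-12*5)*(2 - (-12)*5))*(-429) = (159 - 60*(2 - 1*(-60)))*(-429) = (159 - 60*(2 + 60))*(-429) = (159 - 60*62)*(-429) = (159 - 3720)*(-429) = -3561*(-429) = 1527669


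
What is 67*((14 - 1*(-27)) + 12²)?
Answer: 12395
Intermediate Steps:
67*((14 - 1*(-27)) + 12²) = 67*((14 + 27) + 144) = 67*(41 + 144) = 67*185 = 12395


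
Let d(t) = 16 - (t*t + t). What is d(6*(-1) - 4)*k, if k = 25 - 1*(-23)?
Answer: -3552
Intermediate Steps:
k = 48 (k = 25 + 23 = 48)
d(t) = 16 - t - t**2 (d(t) = 16 - (t**2 + t) = 16 - (t + t**2) = 16 + (-t - t**2) = 16 - t - t**2)
d(6*(-1) - 4)*k = (16 - (6*(-1) - 4) - (6*(-1) - 4)**2)*48 = (16 - (-6 - 4) - (-6 - 4)**2)*48 = (16 - 1*(-10) - 1*(-10)**2)*48 = (16 + 10 - 1*100)*48 = (16 + 10 - 100)*48 = -74*48 = -3552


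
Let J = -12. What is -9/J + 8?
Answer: 35/4 ≈ 8.7500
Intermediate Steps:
-9/J + 8 = -9/(-12) + 8 = -9*(-1/12) + 8 = 3/4 + 8 = 35/4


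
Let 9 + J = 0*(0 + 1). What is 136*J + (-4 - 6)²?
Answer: -1124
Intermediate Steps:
J = -9 (J = -9 + 0*(0 + 1) = -9 + 0*1 = -9 + 0 = -9)
136*J + (-4 - 6)² = 136*(-9) + (-4 - 6)² = -1224 + (-10)² = -1224 + 100 = -1124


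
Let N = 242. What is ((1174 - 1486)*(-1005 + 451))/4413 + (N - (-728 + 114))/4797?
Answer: 277643128/7056387 ≈ 39.346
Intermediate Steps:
((1174 - 1486)*(-1005 + 451))/4413 + (N - (-728 + 114))/4797 = ((1174 - 1486)*(-1005 + 451))/4413 + (242 - (-728 + 114))/4797 = -312*(-554)*(1/4413) + (242 - 1*(-614))*(1/4797) = 172848*(1/4413) + (242 + 614)*(1/4797) = 57616/1471 + 856*(1/4797) = 57616/1471 + 856/4797 = 277643128/7056387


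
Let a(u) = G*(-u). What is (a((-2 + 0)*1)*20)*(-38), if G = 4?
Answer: -6080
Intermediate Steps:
a(u) = -4*u (a(u) = 4*(-u) = -4*u)
(a((-2 + 0)*1)*20)*(-38) = (-4*(-2 + 0)*20)*(-38) = (-(-8)*20)*(-38) = (-4*(-2)*20)*(-38) = (8*20)*(-38) = 160*(-38) = -6080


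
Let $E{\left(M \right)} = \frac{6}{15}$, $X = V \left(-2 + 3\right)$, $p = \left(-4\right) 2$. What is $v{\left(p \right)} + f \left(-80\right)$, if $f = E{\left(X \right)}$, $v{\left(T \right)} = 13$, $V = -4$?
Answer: $-19$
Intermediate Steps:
$p = -8$
$X = -4$ ($X = - 4 \left(-2 + 3\right) = \left(-4\right) 1 = -4$)
$E{\left(M \right)} = \frac{2}{5}$ ($E{\left(M \right)} = 6 \cdot \frac{1}{15} = \frac{2}{5}$)
$f = \frac{2}{5} \approx 0.4$
$v{\left(p \right)} + f \left(-80\right) = 13 + \frac{2}{5} \left(-80\right) = 13 - 32 = -19$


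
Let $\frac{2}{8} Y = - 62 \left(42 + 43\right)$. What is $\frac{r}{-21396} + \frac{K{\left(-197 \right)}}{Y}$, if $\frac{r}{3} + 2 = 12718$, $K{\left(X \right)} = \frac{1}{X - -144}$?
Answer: $- \frac{3551704177}{1992038920} \approx -1.7829$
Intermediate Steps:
$K{\left(X \right)} = \frac{1}{144 + X}$ ($K{\left(X \right)} = \frac{1}{X + 144} = \frac{1}{144 + X}$)
$Y = -21080$ ($Y = 4 \left(- 62 \left(42 + 43\right)\right) = 4 \left(\left(-62\right) 85\right) = 4 \left(-5270\right) = -21080$)
$r = 38148$ ($r = -6 + 3 \cdot 12718 = -6 + 38154 = 38148$)
$\frac{r}{-21396} + \frac{K{\left(-197 \right)}}{Y} = \frac{38148}{-21396} + \frac{1}{\left(144 - 197\right) \left(-21080\right)} = 38148 \left(- \frac{1}{21396}\right) + \frac{1}{-53} \left(- \frac{1}{21080}\right) = - \frac{3179}{1783} - - \frac{1}{1117240} = - \frac{3179}{1783} + \frac{1}{1117240} = - \frac{3551704177}{1992038920}$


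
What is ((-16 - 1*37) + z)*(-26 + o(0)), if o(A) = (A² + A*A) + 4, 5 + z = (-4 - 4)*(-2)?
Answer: 924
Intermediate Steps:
z = 11 (z = -5 + (-4 - 4)*(-2) = -5 - 8*(-2) = -5 + 16 = 11)
o(A) = 4 + 2*A² (o(A) = (A² + A²) + 4 = 2*A² + 4 = 4 + 2*A²)
((-16 - 1*37) + z)*(-26 + o(0)) = ((-16 - 1*37) + 11)*(-26 + (4 + 2*0²)) = ((-16 - 37) + 11)*(-26 + (4 + 2*0)) = (-53 + 11)*(-26 + (4 + 0)) = -42*(-26 + 4) = -42*(-22) = 924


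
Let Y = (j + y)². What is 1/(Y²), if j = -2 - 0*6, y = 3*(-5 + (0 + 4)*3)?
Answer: 1/130321 ≈ 7.6734e-6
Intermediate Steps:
y = 21 (y = 3*(-5 + 4*3) = 3*(-5 + 12) = 3*7 = 21)
j = -2 (j = -2 - 0 = -2 - 1*0 = -2 + 0 = -2)
Y = 361 (Y = (-2 + 21)² = 19² = 361)
1/(Y²) = 1/(361²) = 1/130321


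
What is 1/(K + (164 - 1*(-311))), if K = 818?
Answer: 1/1293 ≈ 0.00077340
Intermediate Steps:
1/(K + (164 - 1*(-311))) = 1/(818 + (164 - 1*(-311))) = 1/(818 + (164 + 311)) = 1/(818 + 475) = 1/1293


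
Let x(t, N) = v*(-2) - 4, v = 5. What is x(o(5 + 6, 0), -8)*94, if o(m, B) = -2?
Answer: -1316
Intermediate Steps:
x(t, N) = -14 (x(t, N) = 5*(-2) - 4 = -10 - 4 = -14)
x(o(5 + 6, 0), -8)*94 = -14*94 = -1316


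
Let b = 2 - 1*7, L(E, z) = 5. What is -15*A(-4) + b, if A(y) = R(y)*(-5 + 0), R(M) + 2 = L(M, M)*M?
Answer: -1655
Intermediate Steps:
R(M) = -2 + 5*M
b = -5 (b = 2 - 7 = -5)
A(y) = 10 - 25*y (A(y) = (-2 + 5*y)*(-5 + 0) = (-2 + 5*y)*(-5) = 10 - 25*y)
-15*A(-4) + b = -15*(10 - 25*(-4)) - 5 = -15*(10 + 100) - 5 = -15*110 - 5 = -1650 - 5 = -1655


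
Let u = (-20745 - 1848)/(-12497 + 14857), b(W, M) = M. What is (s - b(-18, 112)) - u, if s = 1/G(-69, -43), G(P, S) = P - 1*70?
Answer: -33602413/328040 ≈ -102.43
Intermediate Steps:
G(P, S) = -70 + P (G(P, S) = P - 70 = -70 + P)
s = -1/139 (s = 1/(-70 - 69) = 1/(-139) = -1/139 ≈ -0.0071942)
u = -22593/2360 ≈ -9.5733
(s - b(-18, 112)) - u = (-1/139 - 1*112) - 1*(-22593/2360) = (-1/139 - 112) + 22593/2360 = -15569/139 + 22593/2360 = -33602413/328040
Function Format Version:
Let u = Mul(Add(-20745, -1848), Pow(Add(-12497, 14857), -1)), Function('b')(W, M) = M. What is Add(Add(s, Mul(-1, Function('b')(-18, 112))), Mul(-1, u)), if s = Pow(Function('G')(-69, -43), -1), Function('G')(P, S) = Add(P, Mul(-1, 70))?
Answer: Rational(-33602413, 328040) ≈ -102.43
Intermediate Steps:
Function('G')(P, S) = Add(-70, P) (Function('G')(P, S) = Add(P, -70) = Add(-70, P))
s = Rational(-1, 139) (s = Pow(Add(-70, -69), -1) = Pow(-139, -1) = Rational(-1, 139) ≈ -0.0071942)
u = Rational(-22593, 2360) (u = Mul(-22593, Pow(2360, -1)) = Mul(-22593, Rational(1, 2360)) = Rational(-22593, 2360) ≈ -9.5733)
Add(Add(s, Mul(-1, Function('b')(-18, 112))), Mul(-1, u)) = Add(Add(Rational(-1, 139), Mul(-1, 112)), Mul(-1, Rational(-22593, 2360))) = Add(Add(Rational(-1, 139), -112), Rational(22593, 2360)) = Add(Rational(-15569, 139), Rational(22593, 2360)) = Rational(-33602413, 328040)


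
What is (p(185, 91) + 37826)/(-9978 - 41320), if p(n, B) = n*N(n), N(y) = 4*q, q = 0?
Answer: -18913/25649 ≈ -0.73738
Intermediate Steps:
N(y) = 0 (N(y) = 4*0 = 0)
p(n, B) = 0 (p(n, B) = n*0 = 0)
(p(185, 91) + 37826)/(-9978 - 41320) = (0 + 37826)/(-9978 - 41320) = 37826/(-51298) = 37826*(-1/51298) = -18913/25649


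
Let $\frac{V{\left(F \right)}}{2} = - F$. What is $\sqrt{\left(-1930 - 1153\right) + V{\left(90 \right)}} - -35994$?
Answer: $35994 + i \sqrt{3263} \approx 35994.0 + 57.123 i$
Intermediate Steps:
$V{\left(F \right)} = - 2 F$ ($V{\left(F \right)} = 2 \left(- F\right) = - 2 F$)
$\sqrt{\left(-1930 - 1153\right) + V{\left(90 \right)}} - -35994 = \sqrt{\left(-1930 - 1153\right) - 180} - -35994 = \sqrt{-3083 - 180} + 35994 = \sqrt{-3263} + 35994 = i \sqrt{3263} + 35994 = 35994 + i \sqrt{3263}$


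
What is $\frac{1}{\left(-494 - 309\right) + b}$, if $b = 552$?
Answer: $- \frac{1}{251} \approx -0.0039841$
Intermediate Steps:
$\frac{1}{\left(-494 - 309\right) + b} = \frac{1}{\left(-494 - 309\right) + 552} = \frac{1}{-803 + 552} = \frac{1}{-251} = - \frac{1}{251}$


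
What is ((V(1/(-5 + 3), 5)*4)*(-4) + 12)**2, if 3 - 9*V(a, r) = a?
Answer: 2704/81 ≈ 33.383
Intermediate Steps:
V(a, r) = 1/3 - a/9
((V(1/(-5 + 3), 5)*4)*(-4) + 12)**2 = (((1/3 - 1/(9*(-5 + 3)))*4)*(-4) + 12)**2 = (((1/3 - 1/9/(-2))*4)*(-4) + 12)**2 = (((1/3 - 1/9*(-1/2))*4)*(-4) + 12)**2 = (((1/3 + 1/18)*4)*(-4) + 12)**2 = (((7/18)*4)*(-4) + 12)**2 = ((14/9)*(-4) + 12)**2 = (-56/9 + 12)**2 = (52/9)**2 = 2704/81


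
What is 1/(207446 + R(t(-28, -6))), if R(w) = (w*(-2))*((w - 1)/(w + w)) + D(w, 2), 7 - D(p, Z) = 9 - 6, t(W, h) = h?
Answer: 1/207457 ≈ 4.8203e-6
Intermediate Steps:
D(p, Z) = 4 (D(p, Z) = 7 - (9 - 6) = 7 - 1*3 = 7 - 3 = 4)
R(w) = 5 - w (R(w) = (w*(-2))*((w - 1)/(w + w)) + 4 = (-2*w)*((-1 + w)/((2*w))) + 4 = (-2*w)*((-1 + w)*(1/(2*w))) + 4 = (-2*w)*((-1 + w)/(2*w)) + 4 = (1 - w) + 4 = 5 - w)
1/(207446 + R(t(-28, -6))) = 1/(207446 + (5 - 1*(-6))) = 1/(207446 + (5 + 6)) = 1/(207446 + 11) = 1/207457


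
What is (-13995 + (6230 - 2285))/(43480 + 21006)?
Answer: -5025/32243 ≈ -0.15585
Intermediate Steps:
(-13995 + (6230 - 2285))/(43480 + 21006) = (-13995 + 3945)/64486 = -10050*1/64486 = -5025/32243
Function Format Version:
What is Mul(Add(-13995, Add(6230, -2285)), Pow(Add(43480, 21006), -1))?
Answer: Rational(-5025, 32243) ≈ -0.15585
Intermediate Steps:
Mul(Add(-13995, Add(6230, -2285)), Pow(Add(43480, 21006), -1)) = Mul(Add(-13995, 3945), Pow(64486, -1)) = Mul(-10050, Rational(1, 64486)) = Rational(-5025, 32243)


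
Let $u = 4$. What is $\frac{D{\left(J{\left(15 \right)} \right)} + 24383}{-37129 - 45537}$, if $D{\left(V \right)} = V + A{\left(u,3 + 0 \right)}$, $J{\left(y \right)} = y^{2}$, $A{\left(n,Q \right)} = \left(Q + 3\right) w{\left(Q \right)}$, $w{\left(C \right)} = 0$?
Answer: $- \frac{12304}{41333} \approx -0.29768$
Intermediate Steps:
$A{\left(n,Q \right)} = 0$ ($A{\left(n,Q \right)} = \left(Q + 3\right) 0 = \left(3 + Q\right) 0 = 0$)
$D{\left(V \right)} = V$ ($D{\left(V \right)} = V + 0 = V$)
$\frac{D{\left(J{\left(15 \right)} \right)} + 24383}{-37129 - 45537} = \frac{15^{2} + 24383}{-37129 - 45537} = \frac{225 + 24383}{-82666} = 24608 \left(- \frac{1}{82666}\right) = - \frac{12304}{41333}$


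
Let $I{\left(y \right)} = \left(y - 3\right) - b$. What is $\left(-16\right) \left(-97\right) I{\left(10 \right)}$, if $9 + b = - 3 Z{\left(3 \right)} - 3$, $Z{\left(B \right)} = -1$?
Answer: $24832$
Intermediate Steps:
$b = -9$ ($b = -9 - 0 = -9 + \left(3 - 3\right) = -9 + 0 = -9$)
$I{\left(y \right)} = 6 + y$ ($I{\left(y \right)} = \left(y - 3\right) - -9 = \left(-3 + y\right) + 9 = 6 + y$)
$\left(-16\right) \left(-97\right) I{\left(10 \right)} = \left(-16\right) \left(-97\right) \left(6 + 10\right) = 1552 \cdot 16 = 24832$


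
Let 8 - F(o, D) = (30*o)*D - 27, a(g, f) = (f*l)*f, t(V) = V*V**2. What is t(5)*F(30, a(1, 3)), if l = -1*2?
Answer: 2029375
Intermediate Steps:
l = -2
t(V) = V**3
a(g, f) = -2*f**2 (a(g, f) = (f*(-2))*f = (-2*f)*f = -2*f**2)
F(o, D) = 35 - 30*D*o (F(o, D) = 8 - ((30*o)*D - 27) = 8 - (30*D*o - 27) = 8 - (-27 + 30*D*o) = 8 + (27 - 30*D*o) = 35 - 30*D*o)
t(5)*F(30, a(1, 3)) = 5**3*(35 - 30*(-2*3**2)*30) = 125*(35 - 30*(-2*9)*30) = 125*(35 - 30*(-18)*30) = 125*(35 + 16200) = 125*16235 = 2029375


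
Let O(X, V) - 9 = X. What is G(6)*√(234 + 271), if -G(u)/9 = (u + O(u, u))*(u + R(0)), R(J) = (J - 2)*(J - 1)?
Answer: -1512*√505 ≈ -33978.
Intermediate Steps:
O(X, V) = 9 + X
R(J) = (-1 + J)*(-2 + J) (R(J) = (-2 + J)*(-1 + J) = (-1 + J)*(-2 + J))
G(u) = -9*(2 + u)*(9 + 2*u) (G(u) = -9*(u + (9 + u))*(u + (2 + 0² - 3*0)) = -9*(9 + 2*u)*(u + (2 + 0 + 0)) = -9*(9 + 2*u)*(u + 2) = -9*(9 + 2*u)*(2 + u) = -9*(2 + u)*(9 + 2*u))
G(6)*√(234 + 271) = (-162 - 117*6 - 18*6²)*√(234 + 271) = (-162 - 702 - 18*36)*√505 = (-162 - 702 - 648)*√505 = -1512*√505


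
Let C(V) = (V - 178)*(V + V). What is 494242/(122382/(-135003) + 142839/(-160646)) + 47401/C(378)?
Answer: -25725494471924511497/93465293493600 ≈ -2.7524e+5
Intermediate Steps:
C(V) = 2*V*(-178 + V) (C(V) = (-178 + V)*(2*V) = 2*V*(-178 + V))
494242/(122382/(-135003) + 142839/(-160646)) + 47401/C(378) = 494242/(122382/(-135003) + 142839/(-160646)) + 47401/((2*378*(-178 + 378))) = 494242/(122382*(-1/135003) + 142839*(-1/160646)) + 47401/((2*378*200)) = 494242/(-40794/45001 - 142839/160646) + 47401/151200 = 494242/(-12981290763/7229230646) + 47401*(1/151200) = 494242*(-7229230646/12981290763) + 47401/151200 = -510427058991476/1854470109 + 47401/151200 = -25725494471924511497/93465293493600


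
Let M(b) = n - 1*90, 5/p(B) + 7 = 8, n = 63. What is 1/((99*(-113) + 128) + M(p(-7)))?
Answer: -1/11086 ≈ -9.0204e-5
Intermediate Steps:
p(B) = 5 (p(B) = 5/(-7 + 8) = 5/1 = 5*1 = 5)
M(b) = -27 (M(b) = 63 - 1*90 = 63 - 90 = -27)
1/((99*(-113) + 128) + M(p(-7))) = 1/((99*(-113) + 128) - 27) = 1/((-11187 + 128) - 27) = 1/(-11059 - 27) = 1/(-11086) = -1/11086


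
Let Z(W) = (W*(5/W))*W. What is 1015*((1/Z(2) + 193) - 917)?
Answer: -1469517/2 ≈ -7.3476e+5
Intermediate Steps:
Z(W) = 5*W
1015*((1/Z(2) + 193) - 917) = 1015*((1/(5*2) + 193) - 917) = 1015*((1/10 + 193) - 917) = 1015*((⅒ + 193) - 917) = 1015*(1931/10 - 917) = 1015*(-7239/10) = -1469517/2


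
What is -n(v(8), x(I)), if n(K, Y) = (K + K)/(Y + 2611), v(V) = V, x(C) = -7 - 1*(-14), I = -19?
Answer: -8/1309 ≈ -0.0061115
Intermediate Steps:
x(C) = 7 (x(C) = -7 + 14 = 7)
n(K, Y) = 2*K/(2611 + Y) (n(K, Y) = (2*K)/(2611 + Y) = 2*K/(2611 + Y))
-n(v(8), x(I)) = -2*8/(2611 + 7) = -2*8/2618 = -1*8/1309 = -8/1309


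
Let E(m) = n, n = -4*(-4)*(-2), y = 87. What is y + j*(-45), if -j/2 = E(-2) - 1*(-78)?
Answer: 4227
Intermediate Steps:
n = -32 (n = 16*(-2) = -32)
E(m) = -32
j = -92 (j = -2*(-32 - 1*(-78)) = -2*(-32 + 78) = -2*46 = -92)
y + j*(-45) = 87 - 92*(-45) = 87 + 4140 = 4227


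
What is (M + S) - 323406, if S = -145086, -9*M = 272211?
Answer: -1496213/3 ≈ -4.9874e+5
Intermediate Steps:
M = -90737/3 (M = -⅑*272211 = -90737/3 ≈ -30246.)
(M + S) - 323406 = (-90737/3 - 145086) - 323406 = -525995/3 - 323406 = -1496213/3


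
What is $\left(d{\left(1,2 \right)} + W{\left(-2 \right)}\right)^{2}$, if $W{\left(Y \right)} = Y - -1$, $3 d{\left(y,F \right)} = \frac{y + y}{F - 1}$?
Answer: $\frac{1}{9} \approx 0.11111$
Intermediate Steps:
$d{\left(y,F \right)} = \frac{2 y}{3 \left(-1 + F\right)}$ ($d{\left(y,F \right)} = \frac{\left(y + y\right) \frac{1}{F - 1}}{3} = \frac{2 y \frac{1}{-1 + F}}{3} = \frac{2 y}{3 \left(-1 + F\right)}$)
$W{\left(Y \right)} = 1 + Y$ ($W{\left(Y \right)} = Y + 1 = 1 + Y$)
$\left(d{\left(1,2 \right)} + W{\left(-2 \right)}\right)^{2} = \left(\frac{2}{3} \cdot 1 \frac{1}{-1 + 2} + \left(1 - 2\right)\right)^{2} = \left(\frac{2}{3} \cdot 1 \cdot 1^{-1} - 1\right)^{2} = \left(\frac{2}{3} \cdot 1 \cdot 1 - 1\right)^{2} = \left(\frac{2}{3} - 1\right)^{2} = \left(- \frac{1}{3}\right)^{2} = \frac{1}{9}$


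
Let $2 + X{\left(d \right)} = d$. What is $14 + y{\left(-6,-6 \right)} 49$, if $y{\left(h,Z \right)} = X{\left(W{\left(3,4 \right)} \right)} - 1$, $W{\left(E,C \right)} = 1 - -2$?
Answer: $14$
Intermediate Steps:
$W{\left(E,C \right)} = 3$ ($W{\left(E,C \right)} = 1 + 2 = 3$)
$X{\left(d \right)} = -2 + d$
$y{\left(h,Z \right)} = 0$ ($y{\left(h,Z \right)} = \left(-2 + 3\right) - 1 = 1 - 1 = 0$)
$14 + y{\left(-6,-6 \right)} 49 = 14 + 0 \cdot 49 = 14 + 0 = 14$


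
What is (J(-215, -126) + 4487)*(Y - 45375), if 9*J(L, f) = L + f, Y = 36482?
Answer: -356093506/9 ≈ -3.9566e+7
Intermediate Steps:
J(L, f) = L/9 + f/9 (J(L, f) = (L + f)/9 = L/9 + f/9)
(J(-215, -126) + 4487)*(Y - 45375) = (((⅑)*(-215) + (⅑)*(-126)) + 4487)*(36482 - 45375) = ((-215/9 - 14) + 4487)*(-8893) = (-341/9 + 4487)*(-8893) = (40042/9)*(-8893) = -356093506/9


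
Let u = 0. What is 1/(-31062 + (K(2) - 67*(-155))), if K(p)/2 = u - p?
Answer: -1/20681 ≈ -4.8354e-5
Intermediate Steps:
K(p) = -2*p (K(p) = 2*(0 - p) = 2*(-p) = -2*p)
1/(-31062 + (K(2) - 67*(-155))) = 1/(-31062 + (-2*2 - 67*(-155))) = 1/(-31062 + (-4 + 10385)) = 1/(-31062 + 10381) = 1/(-20681) = -1/20681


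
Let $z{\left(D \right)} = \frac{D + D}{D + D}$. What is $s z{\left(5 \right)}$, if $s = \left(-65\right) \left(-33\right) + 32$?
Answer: $2177$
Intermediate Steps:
$z{\left(D \right)} = 1$ ($z{\left(D \right)} = \frac{2 D}{2 D} = 2 D \frac{1}{2 D} = 1$)
$s = 2177$ ($s = 2145 + 32 = 2177$)
$s z{\left(5 \right)} = 2177 \cdot 1 = 2177$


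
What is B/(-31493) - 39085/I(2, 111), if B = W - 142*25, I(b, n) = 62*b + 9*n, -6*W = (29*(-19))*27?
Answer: -2459403467/70733278 ≈ -34.770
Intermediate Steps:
W = 4959/2 (W = -29*(-19)*27/6 = -(-551)*27/6 = -⅙*(-14877) = 4959/2 ≈ 2479.5)
I(b, n) = 9*n + 62*b
B = -2141/2 (B = 4959/2 - 142*25 = 4959/2 - 3550 = -2141/2 ≈ -1070.5)
B/(-31493) - 39085/I(2, 111) = -2141/2/(-31493) - 39085/(9*111 + 62*2) = -2141/2*(-1/31493) - 39085/(999 + 124) = 2141/62986 - 39085/1123 = -2459403467/70733278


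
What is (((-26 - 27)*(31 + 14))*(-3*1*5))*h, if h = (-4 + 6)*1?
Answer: 71550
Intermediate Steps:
h = 2 (h = 2*1 = 2)
(((-26 - 27)*(31 + 14))*(-3*1*5))*h = (((-26 - 27)*(31 + 14))*(-3*1*5))*2 = ((-53*45)*(-3*5))*2 = -2385*(-15)*2 = 35775*2 = 71550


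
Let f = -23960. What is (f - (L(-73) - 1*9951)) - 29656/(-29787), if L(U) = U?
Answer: -415081976/29787 ≈ -13935.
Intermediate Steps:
(f - (L(-73) - 1*9951)) - 29656/(-29787) = (-23960 - (-73 - 1*9951)) - 29656/(-29787) = (-23960 - (-73 - 9951)) - 29656*(-1/29787) = (-23960 - 1*(-10024)) + 29656/29787 = (-23960 + 10024) + 29656/29787 = -13936 + 29656/29787 = -415081976/29787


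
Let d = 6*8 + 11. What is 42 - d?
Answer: -17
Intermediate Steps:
d = 59 (d = 48 + 11 = 59)
42 - d = 42 - 1*59 = 42 - 59 = -17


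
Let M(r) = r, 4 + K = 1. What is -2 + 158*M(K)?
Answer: -476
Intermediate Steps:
K = -3 (K = -4 + 1 = -3)
-2 + 158*M(K) = -2 + 158*(-3) = -2 - 474 = -476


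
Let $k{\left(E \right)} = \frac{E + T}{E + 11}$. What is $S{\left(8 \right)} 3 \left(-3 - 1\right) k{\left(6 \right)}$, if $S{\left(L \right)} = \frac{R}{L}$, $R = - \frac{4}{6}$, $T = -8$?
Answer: $- \frac{2}{17} \approx -0.11765$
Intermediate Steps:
$R = - \frac{2}{3}$ ($R = \left(-4\right) \frac{1}{6} = - \frac{2}{3} \approx -0.66667$)
$S{\left(L \right)} = - \frac{2}{3 L}$
$k{\left(E \right)} = \frac{-8 + E}{11 + E}$ ($k{\left(E \right)} = \frac{E - 8}{E + 11} = \frac{-8 + E}{11 + E}$)
$S{\left(8 \right)} 3 \left(-3 - 1\right) k{\left(6 \right)} = - \frac{2}{3 \cdot 8} \cdot 3 \left(-3 - 1\right) \frac{-8 + 6}{11 + 6} = \left(- \frac{2}{3}\right) \frac{1}{8} \cdot 3 \left(-4\right) \frac{1}{17} \left(-2\right) = \left(- \frac{1}{12}\right) \left(-12\right) \frac{1}{17} \left(-2\right) = 1 \left(- \frac{2}{17}\right) = - \frac{2}{17}$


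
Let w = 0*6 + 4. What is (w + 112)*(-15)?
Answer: -1740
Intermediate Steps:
w = 4 (w = 0 + 4 = 4)
(w + 112)*(-15) = (4 + 112)*(-15) = 116*(-15) = -1740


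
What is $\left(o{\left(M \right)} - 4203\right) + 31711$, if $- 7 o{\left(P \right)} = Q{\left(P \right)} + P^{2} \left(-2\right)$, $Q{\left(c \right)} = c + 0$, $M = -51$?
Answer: $\frac{197809}{7} \approx 28258.0$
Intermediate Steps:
$Q{\left(c \right)} = c$
$o{\left(P \right)} = - \frac{P}{7} + \frac{2 P^{2}}{7}$ ($o{\left(P \right)} = - \frac{P + P^{2} \left(-2\right)}{7} = - \frac{P - 2 P^{2}}{7} = - \frac{P}{7} + \frac{2 P^{2}}{7}$)
$\left(o{\left(M \right)} - 4203\right) + 31711 = \left(\frac{1}{7} \left(-51\right) \left(-1 + 2 \left(-51\right)\right) - 4203\right) + 31711 = \left(\frac{1}{7} \left(-51\right) \left(-1 - 102\right) - 4203\right) + 31711 = \left(\frac{1}{7} \left(-51\right) \left(-103\right) - 4203\right) + 31711 = \left(\frac{5253}{7} - 4203\right) + 31711 = - \frac{24168}{7} + 31711 = \frac{197809}{7}$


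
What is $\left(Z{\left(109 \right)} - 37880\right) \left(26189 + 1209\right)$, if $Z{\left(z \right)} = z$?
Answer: $-1034849858$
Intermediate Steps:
$\left(Z{\left(109 \right)} - 37880\right) \left(26189 + 1209\right) = \left(109 - 37880\right) \left(26189 + 1209\right) = \left(-37771\right) 27398 = -1034849858$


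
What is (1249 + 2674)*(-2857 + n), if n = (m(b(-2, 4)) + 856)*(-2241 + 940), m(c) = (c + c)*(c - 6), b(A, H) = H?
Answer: -4298419331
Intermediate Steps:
m(c) = 2*c*(-6 + c) (m(c) = (2*c)*(-6 + c) = 2*c*(-6 + c))
n = -1092840 (n = (2*4*(-6 + 4) + 856)*(-2241 + 940) = (2*4*(-2) + 856)*(-1301) = (-16 + 856)*(-1301) = 840*(-1301) = -1092840)
(1249 + 2674)*(-2857 + n) = (1249 + 2674)*(-2857 - 1092840) = 3923*(-1095697) = -4298419331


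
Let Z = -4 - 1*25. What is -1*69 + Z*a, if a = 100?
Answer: -2969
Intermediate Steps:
Z = -29 (Z = -4 - 25 = -29)
-1*69 + Z*a = -1*69 - 29*100 = -69 - 2900 = -2969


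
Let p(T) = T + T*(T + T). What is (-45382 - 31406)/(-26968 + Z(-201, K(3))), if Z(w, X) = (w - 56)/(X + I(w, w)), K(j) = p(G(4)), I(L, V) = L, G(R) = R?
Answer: 12670020/4449463 ≈ 2.8475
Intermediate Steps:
p(T) = T + 2*T² (p(T) = T + T*(2*T) = T + 2*T²)
K(j) = 36 (K(j) = 4*(1 + 2*4) = 4*(1 + 8) = 4*9 = 36)
Z(w, X) = (-56 + w)/(X + w) (Z(w, X) = (w - 56)/(X + w) = (-56 + w)/(X + w))
(-45382 - 31406)/(-26968 + Z(-201, K(3))) = (-45382 - 31406)/(-26968 + (-56 - 201)/(36 - 201)) = -76788/(-26968 - 257/(-165)) = -76788/(-26968 - 1/165*(-257)) = -76788/(-26968 + 257/165) = -76788/(-4449463/165) = -76788*(-165/4449463) = 12670020/4449463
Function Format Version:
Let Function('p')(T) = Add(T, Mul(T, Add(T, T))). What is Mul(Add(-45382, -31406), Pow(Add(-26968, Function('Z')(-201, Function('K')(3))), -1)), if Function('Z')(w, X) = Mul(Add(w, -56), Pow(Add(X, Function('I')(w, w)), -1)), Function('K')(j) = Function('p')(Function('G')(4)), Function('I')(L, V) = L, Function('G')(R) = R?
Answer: Rational(12670020, 4449463) ≈ 2.8475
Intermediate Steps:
Function('p')(T) = Add(T, Mul(2, Pow(T, 2))) (Function('p')(T) = Add(T, Mul(T, Mul(2, T))) = Add(T, Mul(2, Pow(T, 2))))
Function('K')(j) = 36 (Function('K')(j) = Mul(4, Add(1, Mul(2, 4))) = Mul(4, Add(1, 8)) = Mul(4, 9) = 36)
Function('Z')(w, X) = Mul(Pow(Add(X, w), -1), Add(-56, w)) (Function('Z')(w, X) = Mul(Add(w, -56), Pow(Add(X, w), -1)) = Mul(Add(-56, w), Pow(Add(X, w), -1)) = Mul(Pow(Add(X, w), -1), Add(-56, w)))
Mul(Add(-45382, -31406), Pow(Add(-26968, Function('Z')(-201, Function('K')(3))), -1)) = Mul(Add(-45382, -31406), Pow(Add(-26968, Mul(Pow(Add(36, -201), -1), Add(-56, -201))), -1)) = Mul(-76788, Pow(Add(-26968, Mul(Pow(-165, -1), -257)), -1)) = Mul(-76788, Pow(Add(-26968, Mul(Rational(-1, 165), -257)), -1)) = Mul(-76788, Pow(Add(-26968, Rational(257, 165)), -1)) = Mul(-76788, Pow(Rational(-4449463, 165), -1)) = Mul(-76788, Rational(-165, 4449463)) = Rational(12670020, 4449463)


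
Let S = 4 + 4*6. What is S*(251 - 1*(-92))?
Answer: 9604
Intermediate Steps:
S = 28 (S = 4 + 24 = 28)
S*(251 - 1*(-92)) = 28*(251 - 1*(-92)) = 28*(251 + 92) = 28*343 = 9604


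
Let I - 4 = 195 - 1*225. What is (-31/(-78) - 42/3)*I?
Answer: 1061/3 ≈ 353.67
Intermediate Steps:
I = -26 (I = 4 + (195 - 1*225) = 4 + (195 - 225) = 4 - 30 = -26)
(-31/(-78) - 42/3)*I = (-31/(-78) - 42/3)*(-26) = (-31*(-1/78) - 42*⅓)*(-26) = (31/78 - 14)*(-26) = -1061/78*(-26) = 1061/3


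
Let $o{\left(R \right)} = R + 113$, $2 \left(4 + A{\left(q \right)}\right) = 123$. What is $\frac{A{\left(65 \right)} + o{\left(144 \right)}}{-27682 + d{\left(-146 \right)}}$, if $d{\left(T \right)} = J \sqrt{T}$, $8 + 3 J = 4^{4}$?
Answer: $- \frac{78353901}{6905617700} - \frac{58497 i \sqrt{146}}{1726404425} \approx -0.011346 - 0.00040942 i$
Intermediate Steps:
$A{\left(q \right)} = \frac{115}{2}$ ($A{\left(q \right)} = -4 + \frac{1}{2} \cdot 123 = -4 + \frac{123}{2} = \frac{115}{2}$)
$J = \frac{248}{3}$ ($J = - \frac{8}{3} + \frac{4^{4}}{3} = - \frac{8}{3} + \frac{1}{3} \cdot 256 = - \frac{8}{3} + \frac{256}{3} = \frac{248}{3} \approx 82.667$)
$d{\left(T \right)} = \frac{248 \sqrt{T}}{3}$
$o{\left(R \right)} = 113 + R$
$\frac{A{\left(65 \right)} + o{\left(144 \right)}}{-27682 + d{\left(-146 \right)}} = \frac{\frac{115}{2} + \left(113 + 144\right)}{-27682 + \frac{248 \sqrt{-146}}{3}} = \frac{\frac{115}{2} + 257}{-27682 + \frac{248 i \sqrt{146}}{3}} = \frac{629}{2 \left(-27682 + \frac{248 i \sqrt{146}}{3}\right)}$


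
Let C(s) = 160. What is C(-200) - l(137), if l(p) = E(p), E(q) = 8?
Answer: 152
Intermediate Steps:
l(p) = 8
C(-200) - l(137) = 160 - 1*8 = 160 - 8 = 152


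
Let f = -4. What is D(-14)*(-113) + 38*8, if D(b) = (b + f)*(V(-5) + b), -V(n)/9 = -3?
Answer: 26746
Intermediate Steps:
V(n) = 27 (V(n) = -9*(-3) = 27)
D(b) = (-4 + b)*(27 + b) (D(b) = (b - 4)*(27 + b) = (-4 + b)*(27 + b))
D(-14)*(-113) + 38*8 = (-108 + (-14)² + 23*(-14))*(-113) + 38*8 = (-108 + 196 - 322)*(-113) + 304 = -234*(-113) + 304 = 26442 + 304 = 26746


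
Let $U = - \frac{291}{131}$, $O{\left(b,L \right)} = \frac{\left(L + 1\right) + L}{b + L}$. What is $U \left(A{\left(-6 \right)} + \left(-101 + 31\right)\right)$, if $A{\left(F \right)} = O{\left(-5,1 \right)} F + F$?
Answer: $\frac{41613}{262} \approx 158.83$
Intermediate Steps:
$O{\left(b,L \right)} = \frac{1 + 2 L}{L + b}$ ($O{\left(b,L \right)} = \frac{\left(1 + L\right) + L}{L + b} = \frac{1 + 2 L}{L + b}$)
$U = - \frac{291}{131}$ ($U = \left(-291\right) \frac{1}{131} = - \frac{291}{131} \approx -2.2214$)
$A{\left(F \right)} = \frac{F}{4}$ ($A{\left(F \right)} = \frac{1 + 2 \cdot 1}{1 - 5} F + F = \frac{1 + 2}{-4} F + F = \left(- \frac{1}{4}\right) 3 F + F = - \frac{3 F}{4} + F = \frac{F}{4}$)
$U \left(A{\left(-6 \right)} + \left(-101 + 31\right)\right) = - \frac{291 \left(\frac{1}{4} \left(-6\right) + \left(-101 + 31\right)\right)}{131} = - \frac{291 \left(- \frac{3}{2} - 70\right)}{131} = \left(- \frac{291}{131}\right) \left(- \frac{143}{2}\right) = \frac{41613}{262}$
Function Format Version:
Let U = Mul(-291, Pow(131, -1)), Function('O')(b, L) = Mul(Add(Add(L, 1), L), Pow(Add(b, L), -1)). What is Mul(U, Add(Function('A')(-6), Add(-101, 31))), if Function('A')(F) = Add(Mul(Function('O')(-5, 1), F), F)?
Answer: Rational(41613, 262) ≈ 158.83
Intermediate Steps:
Function('O')(b, L) = Mul(Pow(Add(L, b), -1), Add(1, Mul(2, L))) (Function('O')(b, L) = Mul(Add(Add(1, L), L), Pow(Add(L, b), -1)) = Mul(Add(1, Mul(2, L)), Pow(Add(L, b), -1)) = Mul(Pow(Add(L, b), -1), Add(1, Mul(2, L))))
U = Rational(-291, 131) (U = Mul(-291, Rational(1, 131)) = Rational(-291, 131) ≈ -2.2214)
Function('A')(F) = Mul(Rational(1, 4), F) (Function('A')(F) = Add(Mul(Mul(Pow(Add(1, -5), -1), Add(1, Mul(2, 1))), F), F) = Add(Mul(Mul(Pow(-4, -1), Add(1, 2)), F), F) = Add(Mul(Mul(Rational(-1, 4), 3), F), F) = Add(Mul(Rational(-3, 4), F), F) = Mul(Rational(1, 4), F))
Mul(U, Add(Function('A')(-6), Add(-101, 31))) = Mul(Rational(-291, 131), Add(Mul(Rational(1, 4), -6), Add(-101, 31))) = Mul(Rational(-291, 131), Add(Rational(-3, 2), -70)) = Mul(Rational(-291, 131), Rational(-143, 2)) = Rational(41613, 262)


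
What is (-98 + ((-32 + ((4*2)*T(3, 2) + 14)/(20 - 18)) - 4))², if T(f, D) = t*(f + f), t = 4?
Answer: 961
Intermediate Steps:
T(f, D) = 8*f (T(f, D) = 4*(f + f) = 4*(2*f) = 8*f)
(-98 + ((-32 + ((4*2)*T(3, 2) + 14)/(20 - 18)) - 4))² = (-98 + ((-32 + ((4*2)*(8*3) + 14)/(20 - 18)) - 4))² = (-98 + ((-32 + (8*24 + 14)/2) - 4))² = (-98 + ((-32 + (192 + 14)*(½)) - 4))² = (-98 + ((-32 + 206*(½)) - 4))² = (-98 + ((-32 + 103) - 4))² = (-98 + (71 - 4))² = (-98 + 67)² = (-31)² = 961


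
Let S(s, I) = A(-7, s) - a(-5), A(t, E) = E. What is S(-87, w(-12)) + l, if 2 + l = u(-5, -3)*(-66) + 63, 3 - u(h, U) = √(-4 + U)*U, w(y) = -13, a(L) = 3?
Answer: -227 - 198*I*√7 ≈ -227.0 - 523.86*I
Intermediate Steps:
u(h, U) = 3 - U*√(-4 + U) (u(h, U) = 3 - √(-4 + U)*U = 3 - U*√(-4 + U))
S(s, I) = -3 + s (S(s, I) = s - 1*3 = s - 3 = -3 + s)
l = -137 - 198*I*√7 (l = -2 + ((3 - 1*(-3)*√(-4 - 3))*(-66) + 63) = -2 + ((3 - 1*(-3)*√(-7))*(-66) + 63) = -2 + ((3 - 1*(-3)*I*√7)*(-66) + 63) = -2 + ((3 + 3*I*√7)*(-66) + 63) = -2 + ((-198 - 198*I*√7) + 63) = -2 + (-135 - 198*I*√7) = -137 - 198*I*√7 ≈ -137.0 - 523.86*I)
S(-87, w(-12)) + l = (-3 - 87) + (-137 - 198*I*√7) = -90 + (-137 - 198*I*√7) = -227 - 198*I*√7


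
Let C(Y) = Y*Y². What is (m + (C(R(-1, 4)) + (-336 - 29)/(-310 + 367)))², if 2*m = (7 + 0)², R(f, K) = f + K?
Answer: 26429881/12996 ≈ 2033.7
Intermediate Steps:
R(f, K) = K + f
C(Y) = Y³
m = 49/2 (m = (7 + 0)²/2 = (½)*7² = (½)*49 = 49/2 ≈ 24.500)
(m + (C(R(-1, 4)) + (-336 - 29)/(-310 + 367)))² = (49/2 + ((4 - 1)³ + (-336 - 29)/(-310 + 367)))² = (49/2 + (3³ - 365/57))² = (49/2 + (27 - 365*1/57))² = (49/2 + (27 - 365/57))² = (49/2 + 1174/57)² = (5141/114)² = 26429881/12996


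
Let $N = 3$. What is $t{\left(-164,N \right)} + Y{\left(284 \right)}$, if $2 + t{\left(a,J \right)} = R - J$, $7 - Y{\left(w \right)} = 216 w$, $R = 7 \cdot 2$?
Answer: $-61328$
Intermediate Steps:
$R = 14$
$Y{\left(w \right)} = 7 - 216 w$
$t{\left(a,J \right)} = 12 - J$ ($t{\left(a,J \right)} = -2 - \left(-14 + J\right) = 12 - J$)
$t{\left(-164,N \right)} + Y{\left(284 \right)} = \left(12 - 3\right) + \left(7 - 61344\right) = 9 - 61337 = -61328$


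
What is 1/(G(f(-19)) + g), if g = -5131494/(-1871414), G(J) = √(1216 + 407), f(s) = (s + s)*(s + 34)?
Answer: -800262476043/471476893552306 + 875547589849*√1623/1414430680656918 ≈ 0.023240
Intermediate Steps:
f(s) = 2*s*(34 + s) (f(s) = (2*s)*(34 + s) = 2*s*(34 + s))
G(J) = √1623
g = 2565747/935707 (g = -5131494*(-1/1871414) = 2565747/935707 ≈ 2.7420)
1/(G(f(-19)) + g) = 1/(√1623 + 2565747/935707) = 1/(2565747/935707 + √1623)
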